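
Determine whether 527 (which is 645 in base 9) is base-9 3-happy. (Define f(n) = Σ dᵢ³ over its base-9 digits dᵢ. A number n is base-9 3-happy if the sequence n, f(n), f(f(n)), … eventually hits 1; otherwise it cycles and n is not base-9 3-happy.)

base-9 3-happy

527 = (6,4,5)_9 → 6³ + 4³ + 5³ = 405
405 = (5,0,0)_9 → 5³ + 0³ + 0³ = 125
125 = (1,4,8)_9 → 1³ + 4³ + 8³ = 577
577 = (7,1,1)_9 → 7³ + 1³ + 1³ = 345
345 = (4,2,3)_9 → 4³ + 2³ + 3³ = 99
99 = (1,2,0)_9 → 1³ + 2³ + 0³ = 9
9 = (1,0)_9 → 1³ + 0³ = 1  — reached 1.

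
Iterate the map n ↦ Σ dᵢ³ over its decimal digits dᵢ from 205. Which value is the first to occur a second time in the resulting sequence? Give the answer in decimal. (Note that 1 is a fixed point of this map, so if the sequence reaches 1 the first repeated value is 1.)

133

205 → 2³ + 0³ + 5³ = 133
133 → 1³ + 3³ + 3³ = 55
55 → 5³ + 5³ = 250
250 → 2³ + 5³ + 0³ = 133  — 133 already appeared earlier.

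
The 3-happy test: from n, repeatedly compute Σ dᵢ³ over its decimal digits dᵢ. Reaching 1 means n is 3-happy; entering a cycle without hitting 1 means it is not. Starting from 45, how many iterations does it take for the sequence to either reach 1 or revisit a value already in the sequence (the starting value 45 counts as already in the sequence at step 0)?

45 → 4³ + 5³ = 64 + 125 = 189
189 → 1³ + 8³ + 9³ = 1 + 512 + 729 = 1242
1242 → 1³ + 2³ + 4³ + 2³ = 1 + 8 + 64 + 8 = 81
81 → 8³ + 1³ = 512 + 1 = 513
513 → 5³ + 1³ + 3³ = 125 + 1 + 27 = 153
153 → 1³ + 5³ + 3³ = 1 + 125 + 27 = 153  — 153 repeats.
That took 6 steps.

6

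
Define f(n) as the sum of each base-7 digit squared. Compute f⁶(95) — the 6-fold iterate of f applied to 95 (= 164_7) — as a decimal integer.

95 = (1,6,4)_7 → 1² + 6² + 4² = 53
53 = (1,0,4)_7 → 1² + 0² + 4² = 17
17 = (2,3)_7 → 2² + 3² = 13
13 = (1,6)_7 → 1² + 6² = 37
37 = (5,2)_7 → 5² + 2² = 29
29 = (4,1)_7 → 4² + 1² = 17

17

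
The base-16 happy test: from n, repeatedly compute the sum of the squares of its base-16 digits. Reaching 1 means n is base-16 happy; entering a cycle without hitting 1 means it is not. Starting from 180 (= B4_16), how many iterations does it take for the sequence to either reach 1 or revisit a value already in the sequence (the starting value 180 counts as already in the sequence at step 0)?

14

180 = (11,4)_16 → 11² + 4² = 121 + 16 = 137
137 = (8,9)_16 → 8² + 9² = 64 + 81 = 145
145 = (9,1)_16 → 9² + 1² = 81 + 1 = 82
82 = (5,2)_16 → 5² + 2² = 25 + 4 = 29
29 = (1,13)_16 → 1² + 13² = 1 + 169 = 170
170 = (10,10)_16 → 10² + 10² = 100 + 100 = 200
200 = (12,8)_16 → 12² + 8² = 144 + 64 = 208
208 = (13,0)_16 → 13² + 0² = 169 + 0 = 169
169 = (10,9)_16 → 10² + 9² = 100 + 81 = 181
181 = (11,5)_16 → 11² + 5² = 121 + 25 = 146
146 = (9,2)_16 → 9² + 2² = 81 + 4 = 85
85 = (5,5)_16 → 5² + 5² = 25 + 25 = 50
50 = (3,2)_16 → 3² + 2² = 9 + 4 = 13
13 = (13)_16 → 13² = 169  — 169 repeats.
That took 14 steps.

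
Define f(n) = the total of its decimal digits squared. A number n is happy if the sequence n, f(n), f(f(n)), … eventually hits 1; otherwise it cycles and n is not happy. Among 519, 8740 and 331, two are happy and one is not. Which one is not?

519: 519 → 107 → 50 → 25 → 29 → 85 → 89 → 145 → 42 → 20 → 4 → 16 → 37 → 58 → 89  — repeats 89 (not happy)
8740: 8740 → 129 → 86 → 100 → 1  — reaches 1 (happy)
331: 331 → 19 → 82 → 68 → 100 → 1  — reaches 1 (happy)

519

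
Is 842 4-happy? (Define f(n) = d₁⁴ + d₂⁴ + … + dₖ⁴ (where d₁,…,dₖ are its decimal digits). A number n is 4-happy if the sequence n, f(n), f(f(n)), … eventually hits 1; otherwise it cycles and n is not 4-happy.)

842 → 8⁴ + 4⁴ + 2⁴ = 4096 + 256 + 16 = 4368
4368 → 4⁴ + 3⁴ + 6⁴ + 8⁴ = 256 + 81 + 1296 + 4096 = 5729
5729 → 5⁴ + 7⁴ + 2⁴ + 9⁴ = 625 + 2401 + 16 + 6561 = 9603
9603 → 9⁴ + 6⁴ + 0⁴ + 3⁴ = 6561 + 1296 + 0 + 81 = 7938
7938 → 7⁴ + 9⁴ + 3⁴ + 8⁴ = 2401 + 6561 + 81 + 4096 = 13139
13139 → 1⁴ + 3⁴ + 1⁴ + 3⁴ + 9⁴ = 1 + 81 + 1 + 81 + 6561 = 6725
6725 → 6⁴ + 7⁴ + 2⁴ + 5⁴ = 1296 + 2401 + 16 + 625 = 4338
4338 → 4⁴ + 3⁴ + 3⁴ + 8⁴ = 256 + 81 + 81 + 4096 = 4514
4514 → 4⁴ + 5⁴ + 1⁴ + 4⁴ = 256 + 625 + 1 + 256 = 1138
1138 → 1⁴ + 1⁴ + 3⁴ + 8⁴ = 1 + 1 + 81 + 4096 = 4179
4179 → 4⁴ + 1⁴ + 7⁴ + 9⁴ = 256 + 1 + 2401 + 6561 = 9219
9219 → 9⁴ + 2⁴ + 1⁴ + 9⁴ = 6561 + 16 + 1 + 6561 = 13139  — 13139 already seen; the sequence cycles without reaching 1.

not 4-happy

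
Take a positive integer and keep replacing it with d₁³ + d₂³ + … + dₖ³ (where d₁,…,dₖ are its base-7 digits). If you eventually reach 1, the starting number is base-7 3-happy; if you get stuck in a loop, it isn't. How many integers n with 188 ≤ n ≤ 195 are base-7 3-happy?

1

188: 188 → 368 → 92 → 218 → 92  — not base-7 3-happy
189: 189 → 243 → 405 → 219 → 99 → 9 → 9  — not base-7 3-happy
190: 190 → 244 → 496 → 244  — not base-7 3-happy
191: 191 → 251 → 341 → 557 → 137 → 197 → 65 → 17 → 35 → 125 → 251  — not base-7 3-happy
192: 192 → 270 → 216 → 288 → 342 → 648 → 282 → 258 → 342  — not base-7 3-happy
193: 193 → 307 → 433 → 343 → 1  — base-7 3-happy
194: 194 → 368 → 92 → 218 → 92  — not base-7 3-happy
195: 195 → 459 → 81 → 129 → 99 → 9 → 9  — not base-7 3-happy
base-7 3-happy: 193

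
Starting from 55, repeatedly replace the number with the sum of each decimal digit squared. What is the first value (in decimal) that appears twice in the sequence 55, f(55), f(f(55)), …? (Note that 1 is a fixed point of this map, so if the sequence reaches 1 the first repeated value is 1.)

55 → 5² + 5² = 50
50 → 5² + 0² = 25
25 → 2² + 5² = 29
29 → 2² + 9² = 85
85 → 8² + 5² = 89
89 → 8² + 9² = 145
145 → 1² + 4² + 5² = 42
42 → 4² + 2² = 20
20 → 2² + 0² = 4
4 → 4² = 16
16 → 1² + 6² = 37
37 → 3² + 7² = 58
58 → 5² + 8² = 89  — 89 already appeared earlier.

89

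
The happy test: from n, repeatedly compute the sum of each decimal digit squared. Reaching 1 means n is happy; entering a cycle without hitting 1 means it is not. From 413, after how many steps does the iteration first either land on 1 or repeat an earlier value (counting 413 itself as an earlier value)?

11

413 → 4² + 1² + 3² = 16 + 1 + 9 = 26
26 → 2² + 6² = 4 + 36 = 40
40 → 4² + 0² = 16 + 0 = 16
16 → 1² + 6² = 1 + 36 = 37
37 → 3² + 7² = 9 + 49 = 58
58 → 5² + 8² = 25 + 64 = 89
89 → 8² + 9² = 64 + 81 = 145
145 → 1² + 4² + 5² = 1 + 16 + 25 = 42
42 → 4² + 2² = 16 + 4 = 20
20 → 2² + 0² = 4 + 0 = 4
4 → 4² = 16  — 16 repeats.
That took 11 steps.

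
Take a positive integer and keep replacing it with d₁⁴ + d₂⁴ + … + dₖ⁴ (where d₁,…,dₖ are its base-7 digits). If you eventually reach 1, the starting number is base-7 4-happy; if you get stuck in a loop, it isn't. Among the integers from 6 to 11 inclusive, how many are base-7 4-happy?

1

6: 6 → 1296 → 788 → 288 → 1922 → 1138 → 354 → 258 → 1922  (repeats 1922)
7: 7 → 1  (reaches 1)
8: 8 → 2 → 16 → 32 → 512 → 164 → 178 → 418 → 708 → 98 → 16  (repeats 16)
9: 9 → 17 → 97 → 2593 → 1459 → 963 → 1153 → 803 → 673 → 1923 → 1507 → 913 → 609 → 707 → 97  (repeats 97)
10: 10 → 82 → 882 → 272 → 2002 → 2546 → 1938 → 2258 → 1808 → 1938  (repeats 1938)
11: 11 → 257 → 1251 → 1043 → 97 → 2593 → 1459 → 963 → 1153 → 803 → 673 → 1923 → 1507 → 913 → 609 → 707 → 97  (repeats 97)
base-7 4-happy: 7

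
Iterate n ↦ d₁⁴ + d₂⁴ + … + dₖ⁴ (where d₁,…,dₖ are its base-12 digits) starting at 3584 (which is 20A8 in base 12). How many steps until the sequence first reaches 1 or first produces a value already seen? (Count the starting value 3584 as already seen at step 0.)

3584 = (2,0,10,8)_12 → 2⁴ + 0⁴ + 10⁴ + 8⁴ = 16 + 0 + 10000 + 4096 = 14112
14112 = (8,2,0,0)_12 → 8⁴ + 2⁴ + 0⁴ + 0⁴ = 4096 + 16 + 0 + 0 = 4112
4112 = (2,4,6,8)_12 → 2⁴ + 4⁴ + 6⁴ + 8⁴ = 16 + 256 + 1296 + 4096 = 5664
5664 = (3,3,4,0)_12 → 3⁴ + 3⁴ + 4⁴ + 0⁴ = 81 + 81 + 256 + 0 = 418
418 = (2,10,10)_12 → 2⁴ + 10⁴ + 10⁴ = 16 + 10000 + 10000 = 20016
20016 = (11,7,0,0)_12 → 11⁴ + 7⁴ + 0⁴ + 0⁴ = 14641 + 2401 + 0 + 0 = 17042
17042 = (9,10,4,2)_12 → 9⁴ + 10⁴ + 4⁴ + 2⁴ = 6561 + 10000 + 256 + 16 = 16833
16833 = (9,8,10,9)_12 → 9⁴ + 8⁴ + 10⁴ + 9⁴ = 6561 + 4096 + 10000 + 6561 = 27218
27218 = (1,3,9,0,2)_12 → 1⁴ + 3⁴ + 9⁴ + 0⁴ + 2⁴ = 1 + 81 + 6561 + 0 + 16 = 6659
6659 = (3,10,2,11)_12 → 3⁴ + 10⁴ + 2⁴ + 11⁴ = 81 + 10000 + 16 + 14641 = 24738
24738 = (1,2,3,9,6)_12 → 1⁴ + 2⁴ + 3⁴ + 9⁴ + 6⁴ = 1 + 16 + 81 + 6561 + 1296 = 7955
7955 = (4,7,2,11)_12 → 4⁴ + 7⁴ + 2⁴ + 11⁴ = 256 + 2401 + 16 + 14641 = 17314
17314 = (10,0,2,10)_12 → 10⁴ + 0⁴ + 2⁴ + 10⁴ = 10000 + 0 + 16 + 10000 = 20016  — 20016 repeats.
That took 13 steps.

13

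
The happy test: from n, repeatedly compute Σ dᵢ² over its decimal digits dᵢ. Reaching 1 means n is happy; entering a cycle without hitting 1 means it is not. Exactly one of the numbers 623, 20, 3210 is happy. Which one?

623: 623 → 49 → 97 → 130 → 10 → 1  — reaches 1 (happy)
20: 20 → 4 → 16 → 37 → 58 → 89 → 145 → 42 → 20  — repeats 20 (not happy)
3210: 3210 → 14 → 17 → 50 → 25 → 29 → 85 → 89 → 145 → 42 → 20 → 4 → 16 → 37 → 58 → 89  — repeats 89 (not happy)

623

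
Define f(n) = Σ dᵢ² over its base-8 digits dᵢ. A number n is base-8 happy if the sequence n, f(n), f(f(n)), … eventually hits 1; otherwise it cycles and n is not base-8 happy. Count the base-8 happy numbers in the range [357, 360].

357: 357 → 66 → 5 → 25 → 10 → 5  (repeats 5)
358: 358 → 77 → 27 → 18 → 8 → 1  (reaches 1)
359: 359 → 90 → 14 → 37 → 41 → 26 → 13 → 26  (repeats 26)
360: 360 → 50 → 40 → 25 → 10 → 5 → 25  (repeats 25)
base-8 happy: 358

1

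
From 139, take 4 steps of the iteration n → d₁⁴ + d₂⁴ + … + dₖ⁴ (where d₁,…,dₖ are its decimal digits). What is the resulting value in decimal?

964

139 → 6643
6643 → 2929
2929 → 13154
13154 → 964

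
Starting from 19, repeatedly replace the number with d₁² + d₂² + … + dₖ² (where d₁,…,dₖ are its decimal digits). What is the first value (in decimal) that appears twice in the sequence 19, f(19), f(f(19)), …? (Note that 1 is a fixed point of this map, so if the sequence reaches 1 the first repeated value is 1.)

1

19 → 82
82 → 68
68 → 100
100 → 1  — reached the fixed point 1.
1 → 1, so 1 is the first repeated value.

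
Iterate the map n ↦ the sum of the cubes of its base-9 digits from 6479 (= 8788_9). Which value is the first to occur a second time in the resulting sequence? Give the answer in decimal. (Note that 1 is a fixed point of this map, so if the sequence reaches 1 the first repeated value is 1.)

6479 = (8,7,8,8)_9 → 8³ + 7³ + 8³ + 8³ = 1879
1879 = (2,5,1,7)_9 → 2³ + 5³ + 1³ + 7³ = 477
477 = (5,8,0)_9 → 5³ + 8³ + 0³ = 637
637 = (7,7,7)_9 → 7³ + 7³ + 7³ = 1029
1029 = (1,3,6,3)_9 → 1³ + 3³ + 6³ + 3³ = 271
271 = (3,3,1)_9 → 3³ + 3³ + 1³ = 55
55 = (6,1)_9 → 6³ + 1³ = 217
217 = (2,6,1)_9 → 2³ + 6³ + 1³ = 225
225 = (2,7,0)_9 → 2³ + 7³ + 0³ = 351
351 = (4,3,0)_9 → 4³ + 3³ + 0³ = 91
91 = (1,1,1)_9 → 1³ + 1³ + 1³ = 3
3 = (3)_9 → 3³ = 27
27 = (3,0)_9 → 3³ + 0³ = 27  — 27 already appeared earlier.

27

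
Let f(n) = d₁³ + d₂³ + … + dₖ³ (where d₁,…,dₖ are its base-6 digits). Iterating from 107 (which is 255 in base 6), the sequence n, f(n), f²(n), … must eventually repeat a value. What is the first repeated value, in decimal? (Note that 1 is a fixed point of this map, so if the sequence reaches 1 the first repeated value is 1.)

1

107 = (2,5,5)_6 → 258
258 = (1,1,1,0)_6 → 3
3 = (3)_6 → 27
27 = (4,3)_6 → 91
91 = (2,3,1)_6 → 36
36 = (1,0,0)_6 → 1  — reached the fixed point 1.
1 → 1, so 1 is the first repeated value.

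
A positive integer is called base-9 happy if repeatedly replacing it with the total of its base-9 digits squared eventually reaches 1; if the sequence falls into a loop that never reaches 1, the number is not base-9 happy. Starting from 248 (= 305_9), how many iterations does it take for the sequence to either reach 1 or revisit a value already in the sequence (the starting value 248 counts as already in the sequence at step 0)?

248 = (3,0,5)_9 → 34
34 = (3,7)_9 → 58
58 = (6,4)_9 → 52
52 = (5,7)_9 → 74
74 = (8,2)_9 → 68
68 = (7,5)_9 → 74  — 74 repeats.
That took 6 steps.

6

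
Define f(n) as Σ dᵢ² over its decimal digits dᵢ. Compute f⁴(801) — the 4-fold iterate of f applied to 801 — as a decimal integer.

801 → 8² + 0² + 1² = 65
65 → 6² + 5² = 61
61 → 6² + 1² = 37
37 → 3² + 7² = 58

58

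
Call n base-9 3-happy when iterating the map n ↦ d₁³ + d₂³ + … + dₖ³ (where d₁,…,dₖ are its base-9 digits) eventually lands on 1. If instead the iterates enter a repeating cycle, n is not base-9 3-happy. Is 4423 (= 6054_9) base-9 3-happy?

base-9 3-happy

4423 = (6,0,5,4)_9 → 6³ + 0³ + 5³ + 4³ = 405
405 = (5,0,0)_9 → 5³ + 0³ + 0³ = 125
125 = (1,4,8)_9 → 1³ + 4³ + 8³ = 577
577 = (7,1,1)_9 → 7³ + 1³ + 1³ = 345
345 = (4,2,3)_9 → 4³ + 2³ + 3³ = 99
99 = (1,2,0)_9 → 1³ + 2³ + 0³ = 9
9 = (1,0)_9 → 1³ + 0³ = 1  — reached 1.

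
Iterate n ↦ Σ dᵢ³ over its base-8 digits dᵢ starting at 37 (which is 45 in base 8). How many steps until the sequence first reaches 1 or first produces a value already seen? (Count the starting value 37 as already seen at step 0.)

7

37 = (4,5)_8 → 4³ + 5³ = 189
189 = (2,7,5)_8 → 2³ + 7³ + 5³ = 476
476 = (7,3,4)_8 → 7³ + 3³ + 4³ = 434
434 = (6,6,2)_8 → 6³ + 6³ + 2³ = 440
440 = (6,7,0)_8 → 6³ + 7³ + 0³ = 559
559 = (1,0,5,7)_8 → 1³ + 0³ + 5³ + 7³ = 469
469 = (7,2,5)_8 → 7³ + 2³ + 5³ = 476  — 476 repeats.
That took 7 steps.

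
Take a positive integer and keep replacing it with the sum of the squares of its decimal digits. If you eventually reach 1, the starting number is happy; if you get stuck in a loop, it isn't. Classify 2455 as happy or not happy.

2455 → 70
70 → 49
49 → 97
97 → 130
130 → 10
10 → 1  — reached 1.

happy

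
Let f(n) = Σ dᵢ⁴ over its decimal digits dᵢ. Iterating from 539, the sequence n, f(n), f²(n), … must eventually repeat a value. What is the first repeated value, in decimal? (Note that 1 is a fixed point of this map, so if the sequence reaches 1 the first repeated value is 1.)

13139

539 → 7267
7267 → 6114
6114 → 1554
1554 → 1507
1507 → 3027
3027 → 2498
2498 → 10929
10929 → 13139
13139 → 6725
6725 → 4338
4338 → 4514
4514 → 1138
1138 → 4179
4179 → 9219
9219 → 13139  — 13139 already appeared earlier.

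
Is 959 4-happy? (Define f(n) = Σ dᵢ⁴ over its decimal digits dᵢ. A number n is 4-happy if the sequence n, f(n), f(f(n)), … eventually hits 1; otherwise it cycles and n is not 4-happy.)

not 4-happy

959 → 9⁴ + 5⁴ + 9⁴ = 6561 + 625 + 6561 = 13747
13747 → 1⁴ + 3⁴ + 7⁴ + 4⁴ + 7⁴ = 1 + 81 + 2401 + 256 + 2401 = 5140
5140 → 5⁴ + 1⁴ + 4⁴ + 0⁴ = 625 + 1 + 256 + 0 = 882
882 → 8⁴ + 8⁴ + 2⁴ = 4096 + 4096 + 16 = 8208
8208 → 8⁴ + 2⁴ + 0⁴ + 8⁴ = 4096 + 16 + 0 + 4096 = 8208  — 8208 already seen; the sequence cycles without reaching 1.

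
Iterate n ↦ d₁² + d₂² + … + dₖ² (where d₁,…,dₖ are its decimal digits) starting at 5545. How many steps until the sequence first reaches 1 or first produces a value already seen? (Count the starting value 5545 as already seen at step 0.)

5

5545 → 5² + 5² + 4² + 5² = 91
91 → 9² + 1² = 82
82 → 8² + 2² = 68
68 → 6² + 8² = 100
100 → 1² + 0² + 0² = 1  — reached 1.
That took 5 steps.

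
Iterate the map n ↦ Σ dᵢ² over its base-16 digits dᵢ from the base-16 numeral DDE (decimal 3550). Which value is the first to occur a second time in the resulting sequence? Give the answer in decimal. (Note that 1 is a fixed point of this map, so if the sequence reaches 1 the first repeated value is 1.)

3550 = (13,13,14)_16 → 13² + 13² + 14² = 534
534 = (2,1,6)_16 → 2² + 1² + 6² = 41
41 = (2,9)_16 → 2² + 9² = 85
85 = (5,5)_16 → 5² + 5² = 50
50 = (3,2)_16 → 3² + 2² = 13
13 = (13)_16 → 13² = 169
169 = (10,9)_16 → 10² + 9² = 181
181 = (11,5)_16 → 11² + 5² = 146
146 = (9,2)_16 → 9² + 2² = 85  — 85 already appeared earlier.

85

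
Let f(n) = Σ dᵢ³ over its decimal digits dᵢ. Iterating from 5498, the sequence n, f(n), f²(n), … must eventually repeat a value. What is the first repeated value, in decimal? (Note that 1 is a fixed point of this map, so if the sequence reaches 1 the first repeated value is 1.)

371

5498 → 5³ + 4³ + 9³ + 8³ = 125 + 64 + 729 + 512 = 1430
1430 → 1³ + 4³ + 3³ + 0³ = 1 + 64 + 27 + 0 = 92
92 → 9³ + 2³ = 729 + 8 = 737
737 → 7³ + 3³ + 7³ = 343 + 27 + 343 = 713
713 → 7³ + 1³ + 3³ = 343 + 1 + 27 = 371
371 → 3³ + 7³ + 1³ = 27 + 343 + 1 = 371  — 371 already appeared earlier.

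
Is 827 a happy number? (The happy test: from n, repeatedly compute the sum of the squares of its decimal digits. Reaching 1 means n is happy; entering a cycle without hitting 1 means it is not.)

not happy

827 → 8² + 2² + 7² = 117
117 → 1² + 1² + 7² = 51
51 → 5² + 1² = 26
26 → 2² + 6² = 40
40 → 4² + 0² = 16
16 → 1² + 6² = 37
37 → 3² + 7² = 58
58 → 5² + 8² = 89
89 → 8² + 9² = 145
145 → 1² + 4² + 5² = 42
42 → 4² + 2² = 20
20 → 2² + 0² = 4
4 → 4² = 16  — 16 already seen; the sequence cycles without reaching 1.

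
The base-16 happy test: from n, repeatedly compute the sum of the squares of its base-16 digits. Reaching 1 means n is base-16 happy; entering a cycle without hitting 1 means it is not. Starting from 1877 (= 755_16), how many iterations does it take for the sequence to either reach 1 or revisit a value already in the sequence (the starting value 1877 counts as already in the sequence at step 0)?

14

1877 = (7,5,5)_16 → 7² + 5² + 5² = 49 + 25 + 25 = 99
99 = (6,3)_16 → 6² + 3² = 36 + 9 = 45
45 = (2,13)_16 → 2² + 13² = 4 + 169 = 173
173 = (10,13)_16 → 10² + 13² = 100 + 169 = 269
269 = (1,0,13)_16 → 1² + 0² + 13² = 1 + 0 + 169 = 170
170 = (10,10)_16 → 10² + 10² = 100 + 100 = 200
200 = (12,8)_16 → 12² + 8² = 144 + 64 = 208
208 = (13,0)_16 → 13² + 0² = 169 + 0 = 169
169 = (10,9)_16 → 10² + 9² = 100 + 81 = 181
181 = (11,5)_16 → 11² + 5² = 121 + 25 = 146
146 = (9,2)_16 → 9² + 2² = 81 + 4 = 85
85 = (5,5)_16 → 5² + 5² = 25 + 25 = 50
50 = (3,2)_16 → 3² + 2² = 9 + 4 = 13
13 = (13)_16 → 13² = 169  — 169 repeats.
That took 14 steps.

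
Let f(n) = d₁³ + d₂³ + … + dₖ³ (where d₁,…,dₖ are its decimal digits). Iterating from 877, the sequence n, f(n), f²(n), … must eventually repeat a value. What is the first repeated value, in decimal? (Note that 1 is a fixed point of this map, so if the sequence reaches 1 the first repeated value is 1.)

1

877 → 8³ + 7³ + 7³ = 1198
1198 → 1³ + 1³ + 9³ + 8³ = 1243
1243 → 1³ + 2³ + 4³ + 3³ = 100
100 → 1³ + 0³ + 0³ = 1  — reached the fixed point 1.
1 → 1, so 1 is the first repeated value.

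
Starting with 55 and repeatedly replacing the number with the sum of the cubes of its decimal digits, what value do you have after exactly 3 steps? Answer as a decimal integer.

55 → 5³ + 5³ = 125 + 125 = 250
250 → 2³ + 5³ + 0³ = 8 + 125 + 0 = 133
133 → 1³ + 3³ + 3³ = 1 + 27 + 27 = 55

55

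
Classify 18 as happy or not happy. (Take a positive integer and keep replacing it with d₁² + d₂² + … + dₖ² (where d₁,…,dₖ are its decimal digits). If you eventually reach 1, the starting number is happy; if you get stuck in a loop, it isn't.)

18 → 1² + 8² = 65
65 → 6² + 5² = 61
61 → 6² + 1² = 37
37 → 3² + 7² = 58
58 → 5² + 8² = 89
89 → 8² + 9² = 145
145 → 1² + 4² + 5² = 42
42 → 4² + 2² = 20
20 → 2² + 0² = 4
4 → 4² = 16
16 → 1² + 6² = 37  — 37 already seen; the sequence cycles without reaching 1.

not happy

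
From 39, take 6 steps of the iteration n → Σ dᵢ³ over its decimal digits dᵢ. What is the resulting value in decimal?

153

39 → 3³ + 9³ = 27 + 729 = 756
756 → 7³ + 5³ + 6³ = 343 + 125 + 216 = 684
684 → 6³ + 8³ + 4³ = 216 + 512 + 64 = 792
792 → 7³ + 9³ + 2³ = 343 + 729 + 8 = 1080
1080 → 1³ + 0³ + 8³ + 0³ = 1 + 0 + 512 + 0 = 513
513 → 5³ + 1³ + 3³ = 125 + 1 + 27 = 153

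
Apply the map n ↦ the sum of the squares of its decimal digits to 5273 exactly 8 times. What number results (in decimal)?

58

5273 → 5² + 2² + 7² + 3² = 87
87 → 8² + 7² = 113
113 → 1² + 1² + 3² = 11
11 → 1² + 1² = 2
2 → 2² = 4
4 → 4² = 16
16 → 1² + 6² = 37
37 → 3² + 7² = 58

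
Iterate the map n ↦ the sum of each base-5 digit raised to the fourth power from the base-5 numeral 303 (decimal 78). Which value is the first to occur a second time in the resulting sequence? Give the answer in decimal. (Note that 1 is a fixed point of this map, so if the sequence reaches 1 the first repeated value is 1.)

78 = (3,0,3)_5 → 3⁴ + 0⁴ + 3⁴ = 81 + 0 + 81 = 162
162 = (1,1,2,2)_5 → 1⁴ + 1⁴ + 2⁴ + 2⁴ = 1 + 1 + 16 + 16 = 34
34 = (1,1,4)_5 → 1⁴ + 1⁴ + 4⁴ = 1 + 1 + 256 = 258
258 = (2,0,1,3)_5 → 2⁴ + 0⁴ + 1⁴ + 3⁴ = 16 + 0 + 1 + 81 = 98
98 = (3,4,3)_5 → 3⁴ + 4⁴ + 3⁴ = 81 + 256 + 81 = 418
418 = (3,1,3,3)_5 → 3⁴ + 1⁴ + 3⁴ + 3⁴ = 81 + 1 + 81 + 81 = 244
244 = (1,4,3,4)_5 → 1⁴ + 4⁴ + 3⁴ + 4⁴ = 1 + 256 + 81 + 256 = 594
594 = (4,3,3,4)_5 → 4⁴ + 3⁴ + 3⁴ + 4⁴ = 256 + 81 + 81 + 256 = 674
674 = (1,0,1,4,4)_5 → 1⁴ + 0⁴ + 1⁴ + 4⁴ + 4⁴ = 1 + 0 + 1 + 256 + 256 = 514
514 = (4,0,2,4)_5 → 4⁴ + 0⁴ + 2⁴ + 4⁴ = 256 + 0 + 16 + 256 = 528
528 = (4,1,0,3)_5 → 4⁴ + 1⁴ + 0⁴ + 3⁴ = 256 + 1 + 0 + 81 = 338
338 = (2,3,2,3)_5 → 2⁴ + 3⁴ + 2⁴ + 3⁴ = 16 + 81 + 16 + 81 = 194
194 = (1,2,3,4)_5 → 1⁴ + 2⁴ + 3⁴ + 4⁴ = 1 + 16 + 81 + 256 = 354
354 = (2,4,0,4)_5 → 2⁴ + 4⁴ + 0⁴ + 4⁴ = 16 + 256 + 0 + 256 = 528  — 528 already appeared earlier.

528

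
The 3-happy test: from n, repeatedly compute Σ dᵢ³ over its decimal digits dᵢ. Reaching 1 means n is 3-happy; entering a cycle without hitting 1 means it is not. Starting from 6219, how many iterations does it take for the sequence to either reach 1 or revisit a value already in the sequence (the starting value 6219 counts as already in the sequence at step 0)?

7

6219 → 954
954 → 918
918 → 1242
1242 → 81
81 → 513
513 → 153
153 → 153  — 153 repeats.
That took 7 steps.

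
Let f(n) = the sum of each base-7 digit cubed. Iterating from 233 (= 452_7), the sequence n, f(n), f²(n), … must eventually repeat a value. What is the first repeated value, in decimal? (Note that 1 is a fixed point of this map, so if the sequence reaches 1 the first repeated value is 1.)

197

233 = (4,5,2)_7 → 4³ + 5³ + 2³ = 197
197 = (4,0,1)_7 → 4³ + 0³ + 1³ = 65
65 = (1,2,2)_7 → 1³ + 2³ + 2³ = 17
17 = (2,3)_7 → 2³ + 3³ = 35
35 = (5,0)_7 → 5³ + 0³ = 125
125 = (2,3,6)_7 → 2³ + 3³ + 6³ = 251
251 = (5,0,6)_7 → 5³ + 0³ + 6³ = 341
341 = (6,6,5)_7 → 6³ + 6³ + 5³ = 557
557 = (1,4,2,4)_7 → 1³ + 4³ + 2³ + 4³ = 137
137 = (2,5,4)_7 → 2³ + 5³ + 4³ = 197  — 197 already appeared earlier.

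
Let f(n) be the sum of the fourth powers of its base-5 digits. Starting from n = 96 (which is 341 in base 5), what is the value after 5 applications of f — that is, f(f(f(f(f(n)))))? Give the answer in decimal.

96 = (3,4,1)_5 → 3⁴ + 4⁴ + 1⁴ = 81 + 256 + 1 = 338
338 = (2,3,2,3)_5 → 2⁴ + 3⁴ + 2⁴ + 3⁴ = 16 + 81 + 16 + 81 = 194
194 = (1,2,3,4)_5 → 1⁴ + 2⁴ + 3⁴ + 4⁴ = 1 + 16 + 81 + 256 = 354
354 = (2,4,0,4)_5 → 2⁴ + 4⁴ + 0⁴ + 4⁴ = 16 + 256 + 0 + 256 = 528
528 = (4,1,0,3)_5 → 4⁴ + 1⁴ + 0⁴ + 3⁴ = 256 + 1 + 0 + 81 = 338

338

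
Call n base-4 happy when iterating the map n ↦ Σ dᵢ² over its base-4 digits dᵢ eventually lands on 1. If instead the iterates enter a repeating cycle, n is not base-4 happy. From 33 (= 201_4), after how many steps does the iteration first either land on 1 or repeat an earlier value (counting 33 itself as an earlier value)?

33 = (2,0,1)_4 → 5
5 = (1,1)_4 → 2
2 = (2)_4 → 4
4 = (1,0)_4 → 1  — reached 1.
That took 4 steps.

4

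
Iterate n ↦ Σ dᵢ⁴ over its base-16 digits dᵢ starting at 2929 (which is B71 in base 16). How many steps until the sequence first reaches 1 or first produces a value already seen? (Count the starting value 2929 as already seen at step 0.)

2929 = (11,7,1)_16 → 11⁴ + 7⁴ + 1⁴ = 14641 + 2401 + 1 = 17043
17043 = (4,2,9,3)_16 → 4⁴ + 2⁴ + 9⁴ + 3⁴ = 256 + 16 + 6561 + 81 = 6914
6914 = (1,11,0,2)_16 → 1⁴ + 11⁴ + 0⁴ + 2⁴ = 1 + 14641 + 0 + 16 = 14658
14658 = (3,9,4,2)_16 → 3⁴ + 9⁴ + 4⁴ + 2⁴ = 81 + 6561 + 256 + 16 = 6914  — 6914 repeats.
That took 4 steps.

4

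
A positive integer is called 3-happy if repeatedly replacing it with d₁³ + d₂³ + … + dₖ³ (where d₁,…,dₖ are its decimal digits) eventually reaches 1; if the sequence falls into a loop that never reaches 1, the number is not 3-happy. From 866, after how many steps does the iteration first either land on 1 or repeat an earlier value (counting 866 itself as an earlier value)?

7

866 → 8³ + 6³ + 6³ = 512 + 216 + 216 = 944
944 → 9³ + 4³ + 4³ = 729 + 64 + 64 = 857
857 → 8³ + 5³ + 7³ = 512 + 125 + 343 = 980
980 → 9³ + 8³ + 0³ = 729 + 512 + 0 = 1241
1241 → 1³ + 2³ + 4³ + 1³ = 1 + 8 + 64 + 1 = 74
74 → 7³ + 4³ = 343 + 64 = 407
407 → 4³ + 0³ + 7³ = 64 + 0 + 343 = 407  — 407 repeats.
That took 7 steps.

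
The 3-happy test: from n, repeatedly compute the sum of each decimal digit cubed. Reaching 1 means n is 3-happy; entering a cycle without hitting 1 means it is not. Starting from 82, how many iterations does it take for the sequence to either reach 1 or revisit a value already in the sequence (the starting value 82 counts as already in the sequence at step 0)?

5

82 → 520
520 → 133
133 → 55
55 → 250
250 → 133  — 133 repeats.
That took 5 steps.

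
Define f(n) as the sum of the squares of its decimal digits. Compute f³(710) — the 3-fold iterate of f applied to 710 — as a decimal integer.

710 → 7² + 1² + 0² = 50
50 → 5² + 0² = 25
25 → 2² + 5² = 29

29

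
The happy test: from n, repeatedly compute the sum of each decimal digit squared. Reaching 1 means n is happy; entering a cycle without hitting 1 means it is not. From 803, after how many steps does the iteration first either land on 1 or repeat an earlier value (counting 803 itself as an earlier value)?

10

803 → 8² + 0² + 3² = 73
73 → 7² + 3² = 58
58 → 5² + 8² = 89
89 → 8² + 9² = 145
145 → 1² + 4² + 5² = 42
42 → 4² + 2² = 20
20 → 2² + 0² = 4
4 → 4² = 16
16 → 1² + 6² = 37
37 → 3² + 7² = 58  — 58 repeats.
That took 10 steps.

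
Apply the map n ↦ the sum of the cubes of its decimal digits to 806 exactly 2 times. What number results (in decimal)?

806 → 8³ + 0³ + 6³ = 728
728 → 7³ + 2³ + 8³ = 863

863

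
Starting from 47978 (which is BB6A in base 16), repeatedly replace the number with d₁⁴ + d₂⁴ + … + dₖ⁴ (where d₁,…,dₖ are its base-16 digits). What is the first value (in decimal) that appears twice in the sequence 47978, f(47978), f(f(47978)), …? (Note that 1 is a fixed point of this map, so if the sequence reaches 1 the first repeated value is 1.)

47978 = (11,11,6,10)_16 → 11⁴ + 11⁴ + 6⁴ + 10⁴ = 40578
40578 = (9,14,8,2)_16 → 9⁴ + 14⁴ + 8⁴ + 2⁴ = 49089
49089 = (11,15,12,1)_16 → 11⁴ + 15⁴ + 12⁴ + 1⁴ = 86003
86003 = (1,4,15,15,3)_16 → 1⁴ + 4⁴ + 15⁴ + 15⁴ + 3⁴ = 101588
101588 = (1,8,12,13,4)_16 → 1⁴ + 8⁴ + 12⁴ + 13⁴ + 4⁴ = 53650
53650 = (13,1,9,2)_16 → 13⁴ + 1⁴ + 9⁴ + 2⁴ = 35139
35139 = (8,9,4,3)_16 → 8⁴ + 9⁴ + 4⁴ + 3⁴ = 10994
10994 = (2,10,15,2)_16 → 2⁴ + 10⁴ + 15⁴ + 2⁴ = 60657
60657 = (14,12,15,1)_16 → 14⁴ + 12⁴ + 15⁴ + 1⁴ = 109778
109778 = (1,10,12,13,2)_16 → 1⁴ + 10⁴ + 12⁴ + 13⁴ + 2⁴ = 59314
59314 = (14,7,11,2)_16 → 14⁴ + 7⁴ + 11⁴ + 2⁴ = 55474
55474 = (13,8,11,2)_16 → 13⁴ + 8⁴ + 11⁴ + 2⁴ = 47314
47314 = (11,8,13,2)_16 → 11⁴ + 8⁴ + 13⁴ + 2⁴ = 47314  — 47314 already appeared earlier.

47314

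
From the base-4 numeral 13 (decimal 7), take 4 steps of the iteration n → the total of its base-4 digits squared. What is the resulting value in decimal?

1

7 = (1,3)_4 → 1² + 3² = 10
10 = (2,2)_4 → 2² + 2² = 8
8 = (2,0)_4 → 2² + 0² = 4
4 = (1,0)_4 → 1² + 0² = 1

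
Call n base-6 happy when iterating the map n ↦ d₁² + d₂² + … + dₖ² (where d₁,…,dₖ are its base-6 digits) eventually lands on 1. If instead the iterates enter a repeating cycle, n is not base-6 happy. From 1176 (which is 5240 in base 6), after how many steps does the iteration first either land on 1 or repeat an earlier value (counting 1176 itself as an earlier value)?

1176 = (5,2,4,0)_6 → 5² + 2² + 4² + 0² = 25 + 4 + 16 + 0 = 45
45 = (1,1,3)_6 → 1² + 1² + 3² = 1 + 1 + 9 = 11
11 = (1,5)_6 → 1² + 5² = 1 + 25 = 26
26 = (4,2)_6 → 4² + 2² = 16 + 4 = 20
20 = (3,2)_6 → 3² + 2² = 9 + 4 = 13
13 = (2,1)_6 → 2² + 1² = 4 + 1 = 5
5 = (5)_6 → 5² = 25
25 = (4,1)_6 → 4² + 1² = 16 + 1 = 17
17 = (2,5)_6 → 2² + 5² = 4 + 25 = 29
29 = (4,5)_6 → 4² + 5² = 16 + 25 = 41
41 = (1,0,5)_6 → 1² + 0² + 5² = 1 + 0 + 25 = 26  — 26 repeats.
That took 11 steps.

11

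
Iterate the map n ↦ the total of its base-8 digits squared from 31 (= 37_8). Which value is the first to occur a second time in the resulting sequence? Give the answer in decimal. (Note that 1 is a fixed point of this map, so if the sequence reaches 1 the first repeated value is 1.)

16

31 = (3,7)_8 → 3² + 7² = 58
58 = (7,2)_8 → 7² + 2² = 53
53 = (6,5)_8 → 6² + 5² = 61
61 = (7,5)_8 → 7² + 5² = 74
74 = (1,1,2)_8 → 1² + 1² + 2² = 6
6 = (6)_8 → 6² = 36
36 = (4,4)_8 → 4² + 4² = 32
32 = (4,0)_8 → 4² + 0² = 16
16 = (2,0)_8 → 2² + 0² = 4
4 = (4)_8 → 4² = 16  — 16 already appeared earlier.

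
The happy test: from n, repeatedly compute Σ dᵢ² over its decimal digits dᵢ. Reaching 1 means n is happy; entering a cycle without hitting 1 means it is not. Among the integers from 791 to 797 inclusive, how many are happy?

791: 791 → 131 → 11 → 2 → 4 → 16 → 37 → 58 → 89 → 145 → 42 → 20 → 4  — not happy
792: 792 → 134 → 26 → 40 → 16 → 37 → 58 → 89 → 145 → 42 → 20 → 4 → 16  — not happy
793: 793 → 139 → 91 → 82 → 68 → 100 → 1  — happy
794: 794 → 146 → 53 → 34 → 25 → 29 → 85 → 89 → 145 → 42 → 20 → 4 → 16 → 37 → 58 → 89  — not happy
795: 795 → 155 → 51 → 26 → 40 → 16 → 37 → 58 → 89 → 145 → 42 → 20 → 4 → 16  — not happy
796: 796 → 166 → 73 → 58 → 89 → 145 → 42 → 20 → 4 → 16 → 37 → 58  — not happy
797: 797 → 179 → 131 → 11 → 2 → 4 → 16 → 37 → 58 → 89 → 145 → 42 → 20 → 4  — not happy
happy: 793

1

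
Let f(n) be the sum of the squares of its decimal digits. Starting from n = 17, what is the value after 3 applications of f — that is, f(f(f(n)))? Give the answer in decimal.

17 → 50
50 → 25
25 → 29

29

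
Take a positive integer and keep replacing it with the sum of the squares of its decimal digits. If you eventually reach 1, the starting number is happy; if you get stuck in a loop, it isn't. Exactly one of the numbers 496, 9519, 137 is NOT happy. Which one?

137

496: 496 → 133 → 19 → 82 → 68 → 100 → 1  — reaches 1 (happy)
9519: 9519 → 188 → 129 → 86 → 100 → 1  — reaches 1 (happy)
137: 137 → 59 → 106 → 37 → 58 → 89 → 145 → 42 → 20 → 4 → 16 → 37  — repeats 37 (not happy)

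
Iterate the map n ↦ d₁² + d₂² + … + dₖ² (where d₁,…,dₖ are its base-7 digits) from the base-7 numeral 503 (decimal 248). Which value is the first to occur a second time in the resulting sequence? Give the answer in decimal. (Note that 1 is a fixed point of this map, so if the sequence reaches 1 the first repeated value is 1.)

10

248 = (5,0,3)_7 → 34
34 = (4,6)_7 → 52
52 = (1,0,3)_7 → 10
10 = (1,3)_7 → 10  — 10 already appeared earlier.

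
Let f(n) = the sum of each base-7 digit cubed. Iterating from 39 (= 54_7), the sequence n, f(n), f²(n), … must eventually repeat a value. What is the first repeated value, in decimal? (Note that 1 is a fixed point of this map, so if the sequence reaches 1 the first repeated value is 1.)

9

39 = (5,4)_7 → 5³ + 4³ = 125 + 64 = 189
189 = (3,6,0)_7 → 3³ + 6³ + 0³ = 27 + 216 + 0 = 243
243 = (4,6,5)_7 → 4³ + 6³ + 5³ = 64 + 216 + 125 = 405
405 = (1,1,1,6)_7 → 1³ + 1³ + 1³ + 6³ = 1 + 1 + 1 + 216 = 219
219 = (4,3,2)_7 → 4³ + 3³ + 2³ = 64 + 27 + 8 = 99
99 = (2,0,1)_7 → 2³ + 0³ + 1³ = 8 + 0 + 1 = 9
9 = (1,2)_7 → 1³ + 2³ = 1 + 8 = 9  — 9 already appeared earlier.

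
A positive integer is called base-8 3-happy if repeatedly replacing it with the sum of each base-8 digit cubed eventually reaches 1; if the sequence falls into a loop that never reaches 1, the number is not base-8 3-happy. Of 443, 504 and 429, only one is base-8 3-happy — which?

504

443: 443 → 586 → 11 → 28 → 91 → 55 → 559 → 469 → 476 → 434 → 440 → 559  — repeats 559 (not base-8 3-happy)
504: 504 → 686 → 350 → 368 → 341 → 258 → 72 → 2 → 8 → 1  — reaches 1 (base-8 3-happy)
429: 429 → 466 → 359 → 532 → 73 → 3 → 27 → 54 → 432 → 432  — repeats 432 (not base-8 3-happy)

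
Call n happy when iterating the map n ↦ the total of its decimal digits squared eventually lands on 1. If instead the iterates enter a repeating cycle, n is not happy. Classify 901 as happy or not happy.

happy

901 → 9² + 0² + 1² = 81 + 0 + 1 = 82
82 → 8² + 2² = 64 + 4 = 68
68 → 6² + 8² = 36 + 64 = 100
100 → 1² + 0² + 0² = 1 + 0 + 0 = 1  — reached 1.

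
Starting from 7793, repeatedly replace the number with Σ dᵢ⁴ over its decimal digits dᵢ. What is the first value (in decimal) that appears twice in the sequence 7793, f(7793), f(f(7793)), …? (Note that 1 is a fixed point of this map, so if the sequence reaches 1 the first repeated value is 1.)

13139

7793 → 7⁴ + 7⁴ + 9⁴ + 3⁴ = 2401 + 2401 + 6561 + 81 = 11444
11444 → 1⁴ + 1⁴ + 4⁴ + 4⁴ + 4⁴ = 1 + 1 + 256 + 256 + 256 = 770
770 → 7⁴ + 7⁴ + 0⁴ = 2401 + 2401 + 0 = 4802
4802 → 4⁴ + 8⁴ + 0⁴ + 2⁴ = 256 + 4096 + 0 + 16 = 4368
4368 → 4⁴ + 3⁴ + 6⁴ + 8⁴ = 256 + 81 + 1296 + 4096 = 5729
5729 → 5⁴ + 7⁴ + 2⁴ + 9⁴ = 625 + 2401 + 16 + 6561 = 9603
9603 → 9⁴ + 6⁴ + 0⁴ + 3⁴ = 6561 + 1296 + 0 + 81 = 7938
7938 → 7⁴ + 9⁴ + 3⁴ + 8⁴ = 2401 + 6561 + 81 + 4096 = 13139
13139 → 1⁴ + 3⁴ + 1⁴ + 3⁴ + 9⁴ = 1 + 81 + 1 + 81 + 6561 = 6725
6725 → 6⁴ + 7⁴ + 2⁴ + 5⁴ = 1296 + 2401 + 16 + 625 = 4338
4338 → 4⁴ + 3⁴ + 3⁴ + 8⁴ = 256 + 81 + 81 + 4096 = 4514
4514 → 4⁴ + 5⁴ + 1⁴ + 4⁴ = 256 + 625 + 1 + 256 = 1138
1138 → 1⁴ + 1⁴ + 3⁴ + 8⁴ = 1 + 1 + 81 + 4096 = 4179
4179 → 4⁴ + 1⁴ + 7⁴ + 9⁴ = 256 + 1 + 2401 + 6561 = 9219
9219 → 9⁴ + 2⁴ + 1⁴ + 9⁴ = 6561 + 16 + 1 + 6561 = 13139  — 13139 already appeared earlier.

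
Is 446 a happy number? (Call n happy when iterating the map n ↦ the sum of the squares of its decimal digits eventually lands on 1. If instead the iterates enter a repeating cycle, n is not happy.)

446 → 4² + 4² + 6² = 16 + 16 + 36 = 68
68 → 6² + 8² = 36 + 64 = 100
100 → 1² + 0² + 0² = 1 + 0 + 0 = 1  — reached 1.

happy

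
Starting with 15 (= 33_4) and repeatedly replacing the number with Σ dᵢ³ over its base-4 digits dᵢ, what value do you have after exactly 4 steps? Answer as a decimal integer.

15 = (3,3)_4 → 54
54 = (3,1,2)_4 → 36
36 = (2,1,0)_4 → 9
9 = (2,1)_4 → 9

9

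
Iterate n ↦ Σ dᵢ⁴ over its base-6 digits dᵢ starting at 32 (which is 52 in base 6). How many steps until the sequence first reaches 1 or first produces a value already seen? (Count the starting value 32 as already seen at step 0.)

12

32 = (5,2)_6 → 641
641 = (2,5,4,5)_6 → 1522
1522 = (1,1,0,1,4)_6 → 259
259 = (1,1,1,1)_6 → 4
4 = (4)_6 → 256
256 = (1,1,0,4)_6 → 258
258 = (1,1,1,0)_6 → 3
3 = (3)_6 → 81
81 = (2,1,3)_6 → 98
98 = (2,4,2)_6 → 288
288 = (1,2,0,0)_6 → 17
17 = (2,5)_6 → 641  — 641 repeats.
That took 12 steps.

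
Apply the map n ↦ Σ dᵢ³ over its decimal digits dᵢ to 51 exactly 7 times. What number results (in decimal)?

1458

51 → 5³ + 1³ = 125 + 1 = 126
126 → 1³ + 2³ + 6³ = 1 + 8 + 216 = 225
225 → 2³ + 2³ + 5³ = 8 + 8 + 125 = 141
141 → 1³ + 4³ + 1³ = 1 + 64 + 1 = 66
66 → 6³ + 6³ = 216 + 216 = 432
432 → 4³ + 3³ + 2³ = 64 + 27 + 8 = 99
99 → 9³ + 9³ = 729 + 729 = 1458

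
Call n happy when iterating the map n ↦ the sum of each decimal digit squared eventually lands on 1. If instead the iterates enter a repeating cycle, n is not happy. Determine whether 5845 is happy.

happy

5845 → 5² + 8² + 4² + 5² = 130
130 → 1² + 3² + 0² = 10
10 → 1² + 0² = 1  — reached 1.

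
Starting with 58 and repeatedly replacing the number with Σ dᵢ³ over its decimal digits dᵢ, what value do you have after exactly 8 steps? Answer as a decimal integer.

58 → 637
637 → 586
586 → 853
853 → 664
664 → 496
496 → 1009
1009 → 730
730 → 370

370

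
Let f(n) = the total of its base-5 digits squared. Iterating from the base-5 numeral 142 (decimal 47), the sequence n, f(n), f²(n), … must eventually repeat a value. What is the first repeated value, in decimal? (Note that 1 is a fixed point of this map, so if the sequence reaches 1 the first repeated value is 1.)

47 = (1,4,2)_5 → 21
21 = (4,1)_5 → 17
17 = (3,2)_5 → 13
13 = (2,3)_5 → 13  — 13 already appeared earlier.

13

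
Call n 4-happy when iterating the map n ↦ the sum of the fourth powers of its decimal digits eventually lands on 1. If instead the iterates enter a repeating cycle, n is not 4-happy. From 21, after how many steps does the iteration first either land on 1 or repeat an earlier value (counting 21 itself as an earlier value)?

21 → 2⁴ + 1⁴ = 17
17 → 1⁴ + 7⁴ = 2402
2402 → 2⁴ + 4⁴ + 0⁴ + 2⁴ = 288
288 → 2⁴ + 8⁴ + 8⁴ = 8208
8208 → 8⁴ + 2⁴ + 0⁴ + 8⁴ = 8208  — 8208 repeats.
That took 5 steps.

5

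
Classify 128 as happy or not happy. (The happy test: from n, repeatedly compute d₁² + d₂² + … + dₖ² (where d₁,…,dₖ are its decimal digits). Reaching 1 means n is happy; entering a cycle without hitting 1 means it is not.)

128 → 1² + 2² + 8² = 1 + 4 + 64 = 69
69 → 6² + 9² = 36 + 81 = 117
117 → 1² + 1² + 7² = 1 + 1 + 49 = 51
51 → 5² + 1² = 25 + 1 = 26
26 → 2² + 6² = 4 + 36 = 40
40 → 4² + 0² = 16 + 0 = 16
16 → 1² + 6² = 1 + 36 = 37
37 → 3² + 7² = 9 + 49 = 58
58 → 5² + 8² = 25 + 64 = 89
89 → 8² + 9² = 64 + 81 = 145
145 → 1² + 4² + 5² = 1 + 16 + 25 = 42
42 → 4² + 2² = 16 + 4 = 20
20 → 2² + 0² = 4 + 0 = 4
4 → 4² = 16  — 16 already seen; the sequence cycles without reaching 1.

not happy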